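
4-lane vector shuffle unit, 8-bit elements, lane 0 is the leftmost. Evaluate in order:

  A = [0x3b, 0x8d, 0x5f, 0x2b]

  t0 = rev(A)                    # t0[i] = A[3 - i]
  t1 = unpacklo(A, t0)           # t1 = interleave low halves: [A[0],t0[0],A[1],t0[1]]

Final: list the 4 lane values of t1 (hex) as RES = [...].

RES = [ 0x3b  0x2b  0x8d  0x5f ]

  t0: 2b 5f 8d 3b
  t1: 3b 2b 8d 5f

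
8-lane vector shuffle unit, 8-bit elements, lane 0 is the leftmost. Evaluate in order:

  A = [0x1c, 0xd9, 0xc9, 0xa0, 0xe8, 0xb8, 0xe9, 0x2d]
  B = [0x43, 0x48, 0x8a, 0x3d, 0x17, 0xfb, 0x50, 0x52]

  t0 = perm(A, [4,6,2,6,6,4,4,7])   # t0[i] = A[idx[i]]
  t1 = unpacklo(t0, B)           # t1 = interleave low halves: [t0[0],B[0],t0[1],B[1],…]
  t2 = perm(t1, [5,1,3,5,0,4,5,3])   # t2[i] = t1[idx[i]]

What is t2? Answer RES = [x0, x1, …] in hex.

→ t0 |e8|e9|c9|e9|e9|e8|e8|2d|
→ t1 |e8|43|e9|48|c9|8a|e9|3d|
→ t2 |8a|43|48|8a|e8|c9|8a|48|

RES = [0x8a, 0x43, 0x48, 0x8a, 0xe8, 0xc9, 0x8a, 0x48]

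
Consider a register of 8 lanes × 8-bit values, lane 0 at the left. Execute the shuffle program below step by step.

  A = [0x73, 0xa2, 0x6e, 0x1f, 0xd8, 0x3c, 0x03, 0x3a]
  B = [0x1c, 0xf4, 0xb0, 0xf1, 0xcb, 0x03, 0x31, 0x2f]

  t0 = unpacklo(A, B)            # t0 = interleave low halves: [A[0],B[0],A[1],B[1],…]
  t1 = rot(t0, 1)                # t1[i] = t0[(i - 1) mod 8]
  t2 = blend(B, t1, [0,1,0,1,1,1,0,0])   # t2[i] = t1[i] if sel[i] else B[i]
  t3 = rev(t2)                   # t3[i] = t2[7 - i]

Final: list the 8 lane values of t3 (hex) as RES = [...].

RES = [ 0x2f  0x31  0x6e  0xf4  0xa2  0xb0  0x73  0x1c ]

t0 = [0x73, 0x1c, 0xa2, 0xf4, 0x6e, 0xb0, 0x1f, 0xf1]
t1 = [0xf1, 0x73, 0x1c, 0xa2, 0xf4, 0x6e, 0xb0, 0x1f]
t2 = [0x1c, 0x73, 0xb0, 0xa2, 0xf4, 0x6e, 0x31, 0x2f]
t3 = [0x2f, 0x31, 0x6e, 0xf4, 0xa2, 0xb0, 0x73, 0x1c]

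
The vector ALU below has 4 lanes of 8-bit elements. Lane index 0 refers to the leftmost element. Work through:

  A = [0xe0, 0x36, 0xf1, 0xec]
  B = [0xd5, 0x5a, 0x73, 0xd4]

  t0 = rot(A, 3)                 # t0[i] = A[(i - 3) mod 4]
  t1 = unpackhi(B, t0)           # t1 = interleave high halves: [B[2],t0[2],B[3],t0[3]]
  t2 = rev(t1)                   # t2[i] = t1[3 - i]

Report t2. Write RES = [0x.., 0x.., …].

RES = [0xe0, 0xd4, 0xec, 0x73]

t0 = [0x36, 0xf1, 0xec, 0xe0]
t1 = [0x73, 0xec, 0xd4, 0xe0]
t2 = [0xe0, 0xd4, 0xec, 0x73]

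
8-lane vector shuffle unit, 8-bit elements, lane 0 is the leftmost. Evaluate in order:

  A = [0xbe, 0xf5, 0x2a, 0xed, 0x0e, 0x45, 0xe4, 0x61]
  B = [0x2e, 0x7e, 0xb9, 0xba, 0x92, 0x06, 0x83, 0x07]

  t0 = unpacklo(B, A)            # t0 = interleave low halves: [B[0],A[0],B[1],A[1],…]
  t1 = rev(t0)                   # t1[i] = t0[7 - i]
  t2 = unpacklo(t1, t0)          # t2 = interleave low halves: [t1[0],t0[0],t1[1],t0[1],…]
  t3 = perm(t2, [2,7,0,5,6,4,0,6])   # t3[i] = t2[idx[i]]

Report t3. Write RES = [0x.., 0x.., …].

t0 = [0x2e, 0xbe, 0x7e, 0xf5, 0xb9, 0x2a, 0xba, 0xed]
t1 = [0xed, 0xba, 0x2a, 0xb9, 0xf5, 0x7e, 0xbe, 0x2e]
t2 = [0xed, 0x2e, 0xba, 0xbe, 0x2a, 0x7e, 0xb9, 0xf5]
t3 = [0xba, 0xf5, 0xed, 0x7e, 0xb9, 0x2a, 0xed, 0xb9]

RES = [ 0xba  0xf5  0xed  0x7e  0xb9  0x2a  0xed  0xb9 ]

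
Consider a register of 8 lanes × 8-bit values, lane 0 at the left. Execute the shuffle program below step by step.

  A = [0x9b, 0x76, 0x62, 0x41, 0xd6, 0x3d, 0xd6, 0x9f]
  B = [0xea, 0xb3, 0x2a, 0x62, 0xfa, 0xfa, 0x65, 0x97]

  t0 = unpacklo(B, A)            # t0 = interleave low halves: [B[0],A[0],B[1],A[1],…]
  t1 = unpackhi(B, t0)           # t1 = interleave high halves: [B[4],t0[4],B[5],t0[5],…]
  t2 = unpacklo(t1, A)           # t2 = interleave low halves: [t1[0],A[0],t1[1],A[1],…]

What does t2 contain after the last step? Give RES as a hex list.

RES = [0xfa, 0x9b, 0x2a, 0x76, 0xfa, 0x62, 0x62, 0x41]

  t0: ea 9b b3 76 2a 62 62 41
  t1: fa 2a fa 62 65 62 97 41
  t2: fa 9b 2a 76 fa 62 62 41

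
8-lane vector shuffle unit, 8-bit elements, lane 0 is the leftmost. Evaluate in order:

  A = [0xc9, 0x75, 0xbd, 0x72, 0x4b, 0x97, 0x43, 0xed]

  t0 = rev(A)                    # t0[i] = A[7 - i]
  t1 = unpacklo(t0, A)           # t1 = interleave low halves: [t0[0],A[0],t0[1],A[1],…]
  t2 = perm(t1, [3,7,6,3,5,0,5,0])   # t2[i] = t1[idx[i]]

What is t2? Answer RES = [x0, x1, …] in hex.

RES = [0x75, 0x72, 0x4b, 0x75, 0xbd, 0xed, 0xbd, 0xed]

t0 = [0xed, 0x43, 0x97, 0x4b, 0x72, 0xbd, 0x75, 0xc9]
t1 = [0xed, 0xc9, 0x43, 0x75, 0x97, 0xbd, 0x4b, 0x72]
t2 = [0x75, 0x72, 0x4b, 0x75, 0xbd, 0xed, 0xbd, 0xed]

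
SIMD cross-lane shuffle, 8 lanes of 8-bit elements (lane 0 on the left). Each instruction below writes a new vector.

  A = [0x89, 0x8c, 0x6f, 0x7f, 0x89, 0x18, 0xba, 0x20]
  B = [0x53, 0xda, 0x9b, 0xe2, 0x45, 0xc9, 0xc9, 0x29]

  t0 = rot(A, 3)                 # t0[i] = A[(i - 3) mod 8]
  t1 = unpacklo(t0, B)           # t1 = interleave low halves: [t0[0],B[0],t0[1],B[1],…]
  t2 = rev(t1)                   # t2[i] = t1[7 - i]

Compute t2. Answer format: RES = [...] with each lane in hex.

RES = [0xe2, 0x89, 0x9b, 0x20, 0xda, 0xba, 0x53, 0x18]

t0 = [0x18, 0xba, 0x20, 0x89, 0x8c, 0x6f, 0x7f, 0x89]
t1 = [0x18, 0x53, 0xba, 0xda, 0x20, 0x9b, 0x89, 0xe2]
t2 = [0xe2, 0x89, 0x9b, 0x20, 0xda, 0xba, 0x53, 0x18]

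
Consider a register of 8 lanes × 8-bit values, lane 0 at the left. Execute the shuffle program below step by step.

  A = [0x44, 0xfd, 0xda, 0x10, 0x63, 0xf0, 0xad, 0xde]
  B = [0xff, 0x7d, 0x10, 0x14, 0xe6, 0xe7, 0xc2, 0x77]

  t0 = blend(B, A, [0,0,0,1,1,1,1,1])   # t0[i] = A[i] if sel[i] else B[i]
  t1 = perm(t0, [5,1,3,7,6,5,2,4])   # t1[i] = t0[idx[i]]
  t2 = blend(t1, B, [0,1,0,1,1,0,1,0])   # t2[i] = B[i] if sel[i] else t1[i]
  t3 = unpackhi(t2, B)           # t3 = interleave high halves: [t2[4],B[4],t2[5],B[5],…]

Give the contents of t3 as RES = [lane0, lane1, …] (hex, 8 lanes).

RES = [0xe6, 0xe6, 0xf0, 0xe7, 0xc2, 0xc2, 0x63, 0x77]

→ t0 |ff|7d|10|10|63|f0|ad|de|
→ t1 |f0|7d|10|de|ad|f0|10|63|
→ t2 |f0|7d|10|14|e6|f0|c2|63|
→ t3 |e6|e6|f0|e7|c2|c2|63|77|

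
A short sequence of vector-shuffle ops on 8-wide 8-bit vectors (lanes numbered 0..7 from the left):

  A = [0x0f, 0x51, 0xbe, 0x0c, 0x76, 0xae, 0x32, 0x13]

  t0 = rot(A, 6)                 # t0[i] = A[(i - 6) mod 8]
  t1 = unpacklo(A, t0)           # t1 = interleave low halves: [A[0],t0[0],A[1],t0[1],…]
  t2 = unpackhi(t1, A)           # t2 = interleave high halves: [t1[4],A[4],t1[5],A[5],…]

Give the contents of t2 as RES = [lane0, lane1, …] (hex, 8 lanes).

t0 = [0xbe, 0x0c, 0x76, 0xae, 0x32, 0x13, 0x0f, 0x51]
t1 = [0x0f, 0xbe, 0x51, 0x0c, 0xbe, 0x76, 0x0c, 0xae]
t2 = [0xbe, 0x76, 0x76, 0xae, 0x0c, 0x32, 0xae, 0x13]

RES = [0xbe, 0x76, 0x76, 0xae, 0x0c, 0x32, 0xae, 0x13]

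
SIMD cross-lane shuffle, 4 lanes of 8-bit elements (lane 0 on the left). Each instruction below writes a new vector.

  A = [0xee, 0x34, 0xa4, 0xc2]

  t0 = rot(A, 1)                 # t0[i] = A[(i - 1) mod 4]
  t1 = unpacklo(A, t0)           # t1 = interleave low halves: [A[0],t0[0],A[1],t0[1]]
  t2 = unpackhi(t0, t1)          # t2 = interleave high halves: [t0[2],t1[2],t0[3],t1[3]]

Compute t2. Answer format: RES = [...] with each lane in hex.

→ t0 |c2|ee|34|a4|
→ t1 |ee|c2|34|ee|
→ t2 |34|34|a4|ee|

RES = [ 0x34  0x34  0xa4  0xee ]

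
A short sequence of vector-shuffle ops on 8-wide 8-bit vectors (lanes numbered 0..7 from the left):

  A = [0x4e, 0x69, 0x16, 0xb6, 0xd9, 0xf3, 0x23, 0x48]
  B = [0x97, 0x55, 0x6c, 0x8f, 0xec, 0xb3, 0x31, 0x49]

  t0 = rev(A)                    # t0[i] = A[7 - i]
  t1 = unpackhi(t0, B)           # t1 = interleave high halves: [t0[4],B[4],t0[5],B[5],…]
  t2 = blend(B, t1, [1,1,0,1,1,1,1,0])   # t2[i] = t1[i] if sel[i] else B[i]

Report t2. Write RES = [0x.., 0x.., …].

t0 = [0x48, 0x23, 0xf3, 0xd9, 0xb6, 0x16, 0x69, 0x4e]
t1 = [0xb6, 0xec, 0x16, 0xb3, 0x69, 0x31, 0x4e, 0x49]
t2 = [0xb6, 0xec, 0x6c, 0xb3, 0x69, 0x31, 0x4e, 0x49]

RES = [ 0xb6  0xec  0x6c  0xb3  0x69  0x31  0x4e  0x49 ]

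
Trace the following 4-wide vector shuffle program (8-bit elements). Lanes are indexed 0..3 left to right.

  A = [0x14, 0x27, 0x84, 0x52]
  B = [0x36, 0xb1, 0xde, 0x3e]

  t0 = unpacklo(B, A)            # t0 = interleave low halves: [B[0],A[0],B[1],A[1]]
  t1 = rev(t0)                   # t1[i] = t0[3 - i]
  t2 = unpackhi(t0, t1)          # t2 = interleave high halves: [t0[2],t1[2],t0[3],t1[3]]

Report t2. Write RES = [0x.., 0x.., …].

t0 = [0x36, 0x14, 0xb1, 0x27]
t1 = [0x27, 0xb1, 0x14, 0x36]
t2 = [0xb1, 0x14, 0x27, 0x36]

RES = [ 0xb1  0x14  0x27  0x36 ]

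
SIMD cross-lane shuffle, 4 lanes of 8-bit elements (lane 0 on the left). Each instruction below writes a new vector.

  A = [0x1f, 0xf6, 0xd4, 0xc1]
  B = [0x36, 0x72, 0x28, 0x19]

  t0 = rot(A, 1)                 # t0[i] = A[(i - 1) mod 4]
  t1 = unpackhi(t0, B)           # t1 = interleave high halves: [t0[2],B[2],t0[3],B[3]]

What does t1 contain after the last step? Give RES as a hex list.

t0 = [0xc1, 0x1f, 0xf6, 0xd4]
t1 = [0xf6, 0x28, 0xd4, 0x19]

RES = [0xf6, 0x28, 0xd4, 0x19]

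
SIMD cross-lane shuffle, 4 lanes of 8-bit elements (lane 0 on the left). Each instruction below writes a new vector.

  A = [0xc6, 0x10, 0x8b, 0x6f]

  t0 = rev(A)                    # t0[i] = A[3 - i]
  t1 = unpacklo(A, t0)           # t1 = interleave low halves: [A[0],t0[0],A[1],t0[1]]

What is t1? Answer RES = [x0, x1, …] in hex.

RES = [ 0xc6  0x6f  0x10  0x8b ]

  t0: 6f 8b 10 c6
  t1: c6 6f 10 8b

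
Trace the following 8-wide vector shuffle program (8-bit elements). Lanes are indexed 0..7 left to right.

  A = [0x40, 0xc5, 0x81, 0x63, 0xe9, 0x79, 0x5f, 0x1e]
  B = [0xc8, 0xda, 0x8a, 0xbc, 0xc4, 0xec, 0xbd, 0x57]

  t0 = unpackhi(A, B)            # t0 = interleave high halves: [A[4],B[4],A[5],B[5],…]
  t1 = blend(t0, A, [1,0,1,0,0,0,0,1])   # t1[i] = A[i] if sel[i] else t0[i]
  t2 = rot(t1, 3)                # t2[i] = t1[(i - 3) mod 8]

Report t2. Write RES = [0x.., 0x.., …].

  t0: e9 c4 79 ec 5f bd 1e 57
  t1: 40 c4 81 ec 5f bd 1e 1e
  t2: bd 1e 1e 40 c4 81 ec 5f

RES = [0xbd, 0x1e, 0x1e, 0x40, 0xc4, 0x81, 0xec, 0x5f]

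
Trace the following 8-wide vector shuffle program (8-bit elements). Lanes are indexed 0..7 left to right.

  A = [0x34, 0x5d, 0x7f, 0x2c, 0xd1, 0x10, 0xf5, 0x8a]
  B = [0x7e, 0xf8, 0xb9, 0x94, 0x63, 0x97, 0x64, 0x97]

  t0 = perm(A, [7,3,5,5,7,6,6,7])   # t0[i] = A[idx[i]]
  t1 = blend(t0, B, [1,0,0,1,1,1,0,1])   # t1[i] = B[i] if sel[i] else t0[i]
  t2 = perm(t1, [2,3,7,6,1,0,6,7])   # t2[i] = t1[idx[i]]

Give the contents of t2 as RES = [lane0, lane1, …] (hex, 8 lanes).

  t0: 8a 2c 10 10 8a f5 f5 8a
  t1: 7e 2c 10 94 63 97 f5 97
  t2: 10 94 97 f5 2c 7e f5 97

RES = [0x10, 0x94, 0x97, 0xf5, 0x2c, 0x7e, 0xf5, 0x97]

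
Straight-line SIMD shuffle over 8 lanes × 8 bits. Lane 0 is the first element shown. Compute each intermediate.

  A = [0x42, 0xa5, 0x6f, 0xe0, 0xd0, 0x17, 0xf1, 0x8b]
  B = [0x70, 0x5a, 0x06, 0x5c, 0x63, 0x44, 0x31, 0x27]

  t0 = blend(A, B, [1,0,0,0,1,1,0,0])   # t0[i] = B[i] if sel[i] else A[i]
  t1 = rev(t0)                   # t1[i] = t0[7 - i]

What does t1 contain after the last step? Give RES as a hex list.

  t0: 70 a5 6f e0 63 44 f1 8b
  t1: 8b f1 44 63 e0 6f a5 70

RES = [0x8b, 0xf1, 0x44, 0x63, 0xe0, 0x6f, 0xa5, 0x70]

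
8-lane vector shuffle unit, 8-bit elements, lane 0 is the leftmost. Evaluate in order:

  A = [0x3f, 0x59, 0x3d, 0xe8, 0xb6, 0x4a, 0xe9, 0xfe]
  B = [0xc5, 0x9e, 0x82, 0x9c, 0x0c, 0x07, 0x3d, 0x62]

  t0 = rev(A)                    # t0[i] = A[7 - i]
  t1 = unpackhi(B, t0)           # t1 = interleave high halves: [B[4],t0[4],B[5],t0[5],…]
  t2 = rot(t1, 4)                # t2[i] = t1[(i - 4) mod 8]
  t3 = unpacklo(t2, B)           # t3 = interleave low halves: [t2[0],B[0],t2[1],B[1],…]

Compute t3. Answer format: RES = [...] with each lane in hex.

t0 = [0xfe, 0xe9, 0x4a, 0xb6, 0xe8, 0x3d, 0x59, 0x3f]
t1 = [0x0c, 0xe8, 0x07, 0x3d, 0x3d, 0x59, 0x62, 0x3f]
t2 = [0x3d, 0x59, 0x62, 0x3f, 0x0c, 0xe8, 0x07, 0x3d]
t3 = [0x3d, 0xc5, 0x59, 0x9e, 0x62, 0x82, 0x3f, 0x9c]

RES = [ 0x3d  0xc5  0x59  0x9e  0x62  0x82  0x3f  0x9c ]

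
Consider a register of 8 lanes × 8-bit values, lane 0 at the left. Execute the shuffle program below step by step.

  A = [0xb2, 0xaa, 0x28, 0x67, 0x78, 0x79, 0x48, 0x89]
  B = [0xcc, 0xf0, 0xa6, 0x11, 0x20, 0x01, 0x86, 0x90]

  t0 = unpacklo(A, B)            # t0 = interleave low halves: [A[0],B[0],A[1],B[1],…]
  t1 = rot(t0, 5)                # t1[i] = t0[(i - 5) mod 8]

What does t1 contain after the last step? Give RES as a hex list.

→ t0 |b2|cc|aa|f0|28|a6|67|11|
→ t1 |f0|28|a6|67|11|b2|cc|aa|

RES = [ 0xf0  0x28  0xa6  0x67  0x11  0xb2  0xcc  0xaa ]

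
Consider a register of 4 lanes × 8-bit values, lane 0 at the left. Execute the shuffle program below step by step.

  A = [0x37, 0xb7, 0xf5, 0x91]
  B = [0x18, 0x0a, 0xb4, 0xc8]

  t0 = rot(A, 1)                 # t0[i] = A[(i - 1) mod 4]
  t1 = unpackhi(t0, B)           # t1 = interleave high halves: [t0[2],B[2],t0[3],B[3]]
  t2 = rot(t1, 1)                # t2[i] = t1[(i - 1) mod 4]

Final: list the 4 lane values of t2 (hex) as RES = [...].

RES = [ 0xc8  0xb7  0xb4  0xf5 ]

t0 = [0x91, 0x37, 0xb7, 0xf5]
t1 = [0xb7, 0xb4, 0xf5, 0xc8]
t2 = [0xc8, 0xb7, 0xb4, 0xf5]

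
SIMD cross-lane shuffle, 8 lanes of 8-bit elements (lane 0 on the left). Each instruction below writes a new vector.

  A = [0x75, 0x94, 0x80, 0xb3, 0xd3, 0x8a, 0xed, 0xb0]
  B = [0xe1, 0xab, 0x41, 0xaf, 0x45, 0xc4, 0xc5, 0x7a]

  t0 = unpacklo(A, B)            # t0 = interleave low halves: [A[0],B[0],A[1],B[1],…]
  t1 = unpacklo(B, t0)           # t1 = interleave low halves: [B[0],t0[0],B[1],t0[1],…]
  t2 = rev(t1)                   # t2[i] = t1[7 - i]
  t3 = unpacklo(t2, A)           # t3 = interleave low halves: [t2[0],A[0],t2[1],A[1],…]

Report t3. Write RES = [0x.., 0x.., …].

  t0: 75 e1 94 ab 80 41 b3 af
  t1: e1 75 ab e1 41 94 af ab
  t2: ab af 94 41 e1 ab 75 e1
  t3: ab 75 af 94 94 80 41 b3

RES = [ 0xab  0x75  0xaf  0x94  0x94  0x80  0x41  0xb3 ]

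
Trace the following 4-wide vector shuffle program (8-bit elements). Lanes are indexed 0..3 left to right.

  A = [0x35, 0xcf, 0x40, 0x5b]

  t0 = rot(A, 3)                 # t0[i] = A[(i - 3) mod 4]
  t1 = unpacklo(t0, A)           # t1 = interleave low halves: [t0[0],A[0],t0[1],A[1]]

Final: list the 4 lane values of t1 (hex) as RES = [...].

→ t0 |cf|40|5b|35|
→ t1 |cf|35|40|cf|

RES = [0xcf, 0x35, 0x40, 0xcf]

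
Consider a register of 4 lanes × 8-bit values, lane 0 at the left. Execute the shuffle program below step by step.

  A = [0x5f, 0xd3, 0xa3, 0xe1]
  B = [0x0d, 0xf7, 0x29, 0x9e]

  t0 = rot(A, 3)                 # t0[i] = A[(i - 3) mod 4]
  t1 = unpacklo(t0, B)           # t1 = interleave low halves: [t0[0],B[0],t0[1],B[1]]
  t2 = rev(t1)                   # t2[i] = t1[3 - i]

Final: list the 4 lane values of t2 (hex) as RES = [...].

  t0: d3 a3 e1 5f
  t1: d3 0d a3 f7
  t2: f7 a3 0d d3

RES = [0xf7, 0xa3, 0x0d, 0xd3]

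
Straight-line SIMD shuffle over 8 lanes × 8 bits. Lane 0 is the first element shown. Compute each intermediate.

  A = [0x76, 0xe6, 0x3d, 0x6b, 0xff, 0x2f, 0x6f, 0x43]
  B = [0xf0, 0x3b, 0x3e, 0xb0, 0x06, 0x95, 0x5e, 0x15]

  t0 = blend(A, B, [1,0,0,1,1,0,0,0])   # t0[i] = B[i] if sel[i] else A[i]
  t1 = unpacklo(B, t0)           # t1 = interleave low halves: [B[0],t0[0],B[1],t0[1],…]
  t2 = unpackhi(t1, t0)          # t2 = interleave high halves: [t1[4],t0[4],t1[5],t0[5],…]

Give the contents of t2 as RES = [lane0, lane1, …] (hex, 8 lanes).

RES = [ 0x3e  0x06  0x3d  0x2f  0xb0  0x6f  0xb0  0x43 ]

t0 = [0xf0, 0xe6, 0x3d, 0xb0, 0x06, 0x2f, 0x6f, 0x43]
t1 = [0xf0, 0xf0, 0x3b, 0xe6, 0x3e, 0x3d, 0xb0, 0xb0]
t2 = [0x3e, 0x06, 0x3d, 0x2f, 0xb0, 0x6f, 0xb0, 0x43]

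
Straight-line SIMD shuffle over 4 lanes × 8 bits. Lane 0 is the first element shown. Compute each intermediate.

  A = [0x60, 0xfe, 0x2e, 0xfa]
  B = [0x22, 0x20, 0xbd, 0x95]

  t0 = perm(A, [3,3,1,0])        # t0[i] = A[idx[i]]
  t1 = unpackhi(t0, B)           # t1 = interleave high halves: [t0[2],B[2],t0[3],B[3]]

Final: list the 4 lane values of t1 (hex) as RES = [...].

RES = [0xfe, 0xbd, 0x60, 0x95]

t0 = [0xfa, 0xfa, 0xfe, 0x60]
t1 = [0xfe, 0xbd, 0x60, 0x95]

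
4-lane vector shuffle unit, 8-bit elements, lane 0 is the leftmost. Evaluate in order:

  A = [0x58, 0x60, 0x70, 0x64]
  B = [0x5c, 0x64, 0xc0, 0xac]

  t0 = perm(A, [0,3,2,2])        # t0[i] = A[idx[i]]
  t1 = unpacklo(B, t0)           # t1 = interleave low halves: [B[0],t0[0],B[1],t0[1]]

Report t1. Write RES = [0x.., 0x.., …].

t0 = [0x58, 0x64, 0x70, 0x70]
t1 = [0x5c, 0x58, 0x64, 0x64]

RES = [0x5c, 0x58, 0x64, 0x64]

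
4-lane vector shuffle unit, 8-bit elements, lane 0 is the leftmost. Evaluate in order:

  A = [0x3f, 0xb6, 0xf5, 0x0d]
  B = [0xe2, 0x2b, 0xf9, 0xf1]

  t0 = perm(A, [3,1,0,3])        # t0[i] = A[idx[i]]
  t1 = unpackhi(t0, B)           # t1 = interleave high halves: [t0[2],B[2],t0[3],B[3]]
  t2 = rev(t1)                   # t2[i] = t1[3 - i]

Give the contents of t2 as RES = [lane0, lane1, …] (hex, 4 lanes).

  t0: 0d b6 3f 0d
  t1: 3f f9 0d f1
  t2: f1 0d f9 3f

RES = [ 0xf1  0x0d  0xf9  0x3f ]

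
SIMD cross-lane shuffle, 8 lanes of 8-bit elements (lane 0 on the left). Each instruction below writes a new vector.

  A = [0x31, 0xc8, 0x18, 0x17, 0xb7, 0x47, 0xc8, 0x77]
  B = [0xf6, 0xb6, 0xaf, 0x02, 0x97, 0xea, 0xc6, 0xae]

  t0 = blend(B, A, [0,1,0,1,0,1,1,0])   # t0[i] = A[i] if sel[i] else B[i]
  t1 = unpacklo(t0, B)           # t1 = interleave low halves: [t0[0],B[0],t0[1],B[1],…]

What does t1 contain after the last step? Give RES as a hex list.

RES = [0xf6, 0xf6, 0xc8, 0xb6, 0xaf, 0xaf, 0x17, 0x02]

→ t0 |f6|c8|af|17|97|47|c8|ae|
→ t1 |f6|f6|c8|b6|af|af|17|02|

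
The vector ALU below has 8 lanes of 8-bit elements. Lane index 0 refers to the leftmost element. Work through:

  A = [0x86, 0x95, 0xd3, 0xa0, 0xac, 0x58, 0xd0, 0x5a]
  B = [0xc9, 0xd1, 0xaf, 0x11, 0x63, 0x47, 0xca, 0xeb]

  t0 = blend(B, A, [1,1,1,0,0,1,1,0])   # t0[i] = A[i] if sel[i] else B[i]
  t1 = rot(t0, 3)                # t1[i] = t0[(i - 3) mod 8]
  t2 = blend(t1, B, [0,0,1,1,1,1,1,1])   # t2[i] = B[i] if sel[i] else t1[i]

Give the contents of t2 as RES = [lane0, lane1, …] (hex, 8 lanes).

  t0: 86 95 d3 11 63 58 d0 eb
  t1: 58 d0 eb 86 95 d3 11 63
  t2: 58 d0 af 11 63 47 ca eb

RES = [0x58, 0xd0, 0xaf, 0x11, 0x63, 0x47, 0xca, 0xeb]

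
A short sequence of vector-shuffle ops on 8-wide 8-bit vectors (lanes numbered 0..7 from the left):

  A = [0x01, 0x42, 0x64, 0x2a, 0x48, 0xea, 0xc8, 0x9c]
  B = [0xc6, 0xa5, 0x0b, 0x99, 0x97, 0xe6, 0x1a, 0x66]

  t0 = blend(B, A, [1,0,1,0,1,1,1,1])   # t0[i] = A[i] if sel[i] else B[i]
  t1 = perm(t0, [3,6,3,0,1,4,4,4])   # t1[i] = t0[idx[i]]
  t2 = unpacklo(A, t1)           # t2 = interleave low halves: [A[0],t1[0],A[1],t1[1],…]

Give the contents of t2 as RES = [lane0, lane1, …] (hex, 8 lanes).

t0 = [0x01, 0xa5, 0x64, 0x99, 0x48, 0xea, 0xc8, 0x9c]
t1 = [0x99, 0xc8, 0x99, 0x01, 0xa5, 0x48, 0x48, 0x48]
t2 = [0x01, 0x99, 0x42, 0xc8, 0x64, 0x99, 0x2a, 0x01]

RES = [0x01, 0x99, 0x42, 0xc8, 0x64, 0x99, 0x2a, 0x01]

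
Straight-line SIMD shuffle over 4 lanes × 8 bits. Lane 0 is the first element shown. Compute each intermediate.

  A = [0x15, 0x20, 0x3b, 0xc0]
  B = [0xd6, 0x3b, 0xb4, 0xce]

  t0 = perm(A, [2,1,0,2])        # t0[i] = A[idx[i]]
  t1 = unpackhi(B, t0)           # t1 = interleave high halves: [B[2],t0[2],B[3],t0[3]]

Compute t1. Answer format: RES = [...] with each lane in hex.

  t0: 3b 20 15 3b
  t1: b4 15 ce 3b

RES = [ 0xb4  0x15  0xce  0x3b ]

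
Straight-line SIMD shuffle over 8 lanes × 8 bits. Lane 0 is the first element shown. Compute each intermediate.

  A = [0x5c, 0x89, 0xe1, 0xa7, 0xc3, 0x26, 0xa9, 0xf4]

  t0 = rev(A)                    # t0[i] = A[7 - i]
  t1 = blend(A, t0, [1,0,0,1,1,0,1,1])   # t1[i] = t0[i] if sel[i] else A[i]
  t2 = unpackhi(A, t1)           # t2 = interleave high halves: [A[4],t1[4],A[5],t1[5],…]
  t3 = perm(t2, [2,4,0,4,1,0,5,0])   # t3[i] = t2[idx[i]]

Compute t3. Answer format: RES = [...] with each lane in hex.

RES = [0x26, 0xa9, 0xc3, 0xa9, 0xa7, 0xc3, 0x89, 0xc3]

→ t0 |f4|a9|26|c3|a7|e1|89|5c|
→ t1 |f4|89|e1|c3|a7|26|89|5c|
→ t2 |c3|a7|26|26|a9|89|f4|5c|
→ t3 |26|a9|c3|a9|a7|c3|89|c3|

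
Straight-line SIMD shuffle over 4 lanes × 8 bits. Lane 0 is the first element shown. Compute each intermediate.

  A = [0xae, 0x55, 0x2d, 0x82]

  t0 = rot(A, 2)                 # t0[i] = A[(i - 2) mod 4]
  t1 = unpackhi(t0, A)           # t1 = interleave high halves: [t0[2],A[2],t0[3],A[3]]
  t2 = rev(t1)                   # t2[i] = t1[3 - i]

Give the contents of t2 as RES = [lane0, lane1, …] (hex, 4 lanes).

t0 = [0x2d, 0x82, 0xae, 0x55]
t1 = [0xae, 0x2d, 0x55, 0x82]
t2 = [0x82, 0x55, 0x2d, 0xae]

RES = [0x82, 0x55, 0x2d, 0xae]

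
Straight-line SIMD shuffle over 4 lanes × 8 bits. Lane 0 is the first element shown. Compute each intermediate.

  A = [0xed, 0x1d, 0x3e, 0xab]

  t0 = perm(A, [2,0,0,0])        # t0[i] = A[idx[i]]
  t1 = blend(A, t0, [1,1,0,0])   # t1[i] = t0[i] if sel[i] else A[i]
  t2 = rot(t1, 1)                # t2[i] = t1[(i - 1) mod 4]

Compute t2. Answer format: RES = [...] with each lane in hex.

RES = [0xab, 0x3e, 0xed, 0x3e]

t0 = [0x3e, 0xed, 0xed, 0xed]
t1 = [0x3e, 0xed, 0x3e, 0xab]
t2 = [0xab, 0x3e, 0xed, 0x3e]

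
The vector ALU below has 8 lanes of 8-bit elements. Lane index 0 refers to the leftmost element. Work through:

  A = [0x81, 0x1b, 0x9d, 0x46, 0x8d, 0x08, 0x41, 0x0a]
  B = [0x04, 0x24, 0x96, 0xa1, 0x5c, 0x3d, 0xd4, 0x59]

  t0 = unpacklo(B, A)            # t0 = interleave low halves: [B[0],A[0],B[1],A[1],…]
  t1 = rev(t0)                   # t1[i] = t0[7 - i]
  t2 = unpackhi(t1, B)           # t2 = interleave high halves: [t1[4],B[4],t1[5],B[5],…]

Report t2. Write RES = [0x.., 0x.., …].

RES = [ 0x1b  0x5c  0x24  0x3d  0x81  0xd4  0x04  0x59 ]

→ t0 |04|81|24|1b|96|9d|a1|46|
→ t1 |46|a1|9d|96|1b|24|81|04|
→ t2 |1b|5c|24|3d|81|d4|04|59|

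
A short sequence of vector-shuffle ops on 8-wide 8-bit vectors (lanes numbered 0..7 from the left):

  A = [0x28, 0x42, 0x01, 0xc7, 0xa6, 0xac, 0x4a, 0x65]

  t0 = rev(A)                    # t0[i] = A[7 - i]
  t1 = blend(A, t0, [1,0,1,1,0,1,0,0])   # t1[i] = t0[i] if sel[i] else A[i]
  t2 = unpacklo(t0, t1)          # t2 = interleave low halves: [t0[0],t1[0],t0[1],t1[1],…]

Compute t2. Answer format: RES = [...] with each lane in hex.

RES = [ 0x65  0x65  0x4a  0x42  0xac  0xac  0xa6  0xa6 ]

  t0: 65 4a ac a6 c7 01 42 28
  t1: 65 42 ac a6 a6 01 4a 65
  t2: 65 65 4a 42 ac ac a6 a6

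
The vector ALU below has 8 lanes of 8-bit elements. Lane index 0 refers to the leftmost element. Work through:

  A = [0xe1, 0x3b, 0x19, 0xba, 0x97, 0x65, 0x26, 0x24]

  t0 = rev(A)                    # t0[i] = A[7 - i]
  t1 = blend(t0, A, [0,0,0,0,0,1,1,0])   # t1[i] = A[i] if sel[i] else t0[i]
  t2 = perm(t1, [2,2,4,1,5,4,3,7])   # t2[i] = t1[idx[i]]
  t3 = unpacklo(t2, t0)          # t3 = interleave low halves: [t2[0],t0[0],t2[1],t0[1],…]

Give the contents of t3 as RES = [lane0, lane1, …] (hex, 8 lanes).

RES = [ 0x65  0x24  0x65  0x26  0xba  0x65  0x26  0x97 ]

  t0: 24 26 65 97 ba 19 3b e1
  t1: 24 26 65 97 ba 65 26 e1
  t2: 65 65 ba 26 65 ba 97 e1
  t3: 65 24 65 26 ba 65 26 97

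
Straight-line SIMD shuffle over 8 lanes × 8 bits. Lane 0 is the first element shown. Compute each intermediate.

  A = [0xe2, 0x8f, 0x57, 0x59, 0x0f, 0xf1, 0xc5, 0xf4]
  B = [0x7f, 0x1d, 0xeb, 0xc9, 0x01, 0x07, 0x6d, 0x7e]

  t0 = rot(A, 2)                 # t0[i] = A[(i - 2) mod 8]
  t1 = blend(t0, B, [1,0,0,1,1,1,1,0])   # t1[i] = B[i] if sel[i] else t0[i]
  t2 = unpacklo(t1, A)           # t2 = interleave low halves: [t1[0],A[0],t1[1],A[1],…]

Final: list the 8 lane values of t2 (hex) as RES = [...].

RES = [ 0x7f  0xe2  0xf4  0x8f  0xe2  0x57  0xc9  0x59 ]

  t0: c5 f4 e2 8f 57 59 0f f1
  t1: 7f f4 e2 c9 01 07 6d f1
  t2: 7f e2 f4 8f e2 57 c9 59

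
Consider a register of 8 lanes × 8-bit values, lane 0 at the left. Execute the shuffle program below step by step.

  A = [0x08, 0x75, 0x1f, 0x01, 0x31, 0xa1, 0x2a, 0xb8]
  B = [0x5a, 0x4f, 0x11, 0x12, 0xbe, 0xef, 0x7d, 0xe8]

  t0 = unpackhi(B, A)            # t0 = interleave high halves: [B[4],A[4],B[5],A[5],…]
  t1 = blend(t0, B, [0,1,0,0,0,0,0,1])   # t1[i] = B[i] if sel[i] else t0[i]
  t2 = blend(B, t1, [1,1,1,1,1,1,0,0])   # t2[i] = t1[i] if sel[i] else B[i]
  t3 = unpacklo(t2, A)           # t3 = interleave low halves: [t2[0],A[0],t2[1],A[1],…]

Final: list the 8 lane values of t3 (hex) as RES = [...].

RES = [ 0xbe  0x08  0x4f  0x75  0xef  0x1f  0xa1  0x01 ]

t0 = [0xbe, 0x31, 0xef, 0xa1, 0x7d, 0x2a, 0xe8, 0xb8]
t1 = [0xbe, 0x4f, 0xef, 0xa1, 0x7d, 0x2a, 0xe8, 0xe8]
t2 = [0xbe, 0x4f, 0xef, 0xa1, 0x7d, 0x2a, 0x7d, 0xe8]
t3 = [0xbe, 0x08, 0x4f, 0x75, 0xef, 0x1f, 0xa1, 0x01]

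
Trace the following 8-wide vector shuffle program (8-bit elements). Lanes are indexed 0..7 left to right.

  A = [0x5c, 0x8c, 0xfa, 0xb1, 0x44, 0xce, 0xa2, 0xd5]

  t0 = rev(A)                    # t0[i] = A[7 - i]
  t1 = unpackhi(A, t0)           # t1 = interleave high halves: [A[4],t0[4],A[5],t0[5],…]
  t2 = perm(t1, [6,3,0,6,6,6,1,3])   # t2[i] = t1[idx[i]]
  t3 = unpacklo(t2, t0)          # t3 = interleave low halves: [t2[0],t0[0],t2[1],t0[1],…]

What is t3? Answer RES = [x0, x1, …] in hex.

RES = [ 0xd5  0xd5  0xfa  0xa2  0x44  0xce  0xd5  0x44 ]

t0 = [0xd5, 0xa2, 0xce, 0x44, 0xb1, 0xfa, 0x8c, 0x5c]
t1 = [0x44, 0xb1, 0xce, 0xfa, 0xa2, 0x8c, 0xd5, 0x5c]
t2 = [0xd5, 0xfa, 0x44, 0xd5, 0xd5, 0xd5, 0xb1, 0xfa]
t3 = [0xd5, 0xd5, 0xfa, 0xa2, 0x44, 0xce, 0xd5, 0x44]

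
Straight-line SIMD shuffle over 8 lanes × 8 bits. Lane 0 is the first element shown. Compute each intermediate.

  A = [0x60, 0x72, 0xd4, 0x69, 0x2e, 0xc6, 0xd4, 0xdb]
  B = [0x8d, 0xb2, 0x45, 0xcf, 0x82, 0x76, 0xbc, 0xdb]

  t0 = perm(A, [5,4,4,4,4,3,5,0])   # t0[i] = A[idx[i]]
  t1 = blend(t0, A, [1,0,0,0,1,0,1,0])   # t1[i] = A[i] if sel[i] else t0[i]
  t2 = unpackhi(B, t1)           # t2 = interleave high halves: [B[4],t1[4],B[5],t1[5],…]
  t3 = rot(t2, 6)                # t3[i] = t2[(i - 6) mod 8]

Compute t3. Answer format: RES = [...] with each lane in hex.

→ t0 |c6|2e|2e|2e|2e|69|c6|60|
→ t1 |60|2e|2e|2e|2e|69|d4|60|
→ t2 |82|2e|76|69|bc|d4|db|60|
→ t3 |76|69|bc|d4|db|60|82|2e|

RES = [ 0x76  0x69  0xbc  0xd4  0xdb  0x60  0x82  0x2e ]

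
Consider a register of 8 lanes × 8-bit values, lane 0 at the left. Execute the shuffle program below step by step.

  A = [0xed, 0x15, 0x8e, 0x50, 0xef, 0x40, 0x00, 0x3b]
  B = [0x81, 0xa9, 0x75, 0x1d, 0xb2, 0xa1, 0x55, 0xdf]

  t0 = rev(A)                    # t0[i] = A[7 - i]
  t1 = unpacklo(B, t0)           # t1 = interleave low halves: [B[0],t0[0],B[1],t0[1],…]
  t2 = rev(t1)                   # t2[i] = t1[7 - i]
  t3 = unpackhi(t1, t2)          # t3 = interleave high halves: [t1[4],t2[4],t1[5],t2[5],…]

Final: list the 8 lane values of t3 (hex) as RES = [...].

t0 = [0x3b, 0x00, 0x40, 0xef, 0x50, 0x8e, 0x15, 0xed]
t1 = [0x81, 0x3b, 0xa9, 0x00, 0x75, 0x40, 0x1d, 0xef]
t2 = [0xef, 0x1d, 0x40, 0x75, 0x00, 0xa9, 0x3b, 0x81]
t3 = [0x75, 0x00, 0x40, 0xa9, 0x1d, 0x3b, 0xef, 0x81]

RES = [ 0x75  0x00  0x40  0xa9  0x1d  0x3b  0xef  0x81 ]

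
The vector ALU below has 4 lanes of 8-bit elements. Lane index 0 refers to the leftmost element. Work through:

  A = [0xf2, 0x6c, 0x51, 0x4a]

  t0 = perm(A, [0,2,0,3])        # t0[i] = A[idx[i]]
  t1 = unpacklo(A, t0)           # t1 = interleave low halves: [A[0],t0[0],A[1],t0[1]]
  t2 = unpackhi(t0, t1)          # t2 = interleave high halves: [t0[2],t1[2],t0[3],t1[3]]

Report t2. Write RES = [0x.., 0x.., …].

  t0: f2 51 f2 4a
  t1: f2 f2 6c 51
  t2: f2 6c 4a 51

RES = [ 0xf2  0x6c  0x4a  0x51 ]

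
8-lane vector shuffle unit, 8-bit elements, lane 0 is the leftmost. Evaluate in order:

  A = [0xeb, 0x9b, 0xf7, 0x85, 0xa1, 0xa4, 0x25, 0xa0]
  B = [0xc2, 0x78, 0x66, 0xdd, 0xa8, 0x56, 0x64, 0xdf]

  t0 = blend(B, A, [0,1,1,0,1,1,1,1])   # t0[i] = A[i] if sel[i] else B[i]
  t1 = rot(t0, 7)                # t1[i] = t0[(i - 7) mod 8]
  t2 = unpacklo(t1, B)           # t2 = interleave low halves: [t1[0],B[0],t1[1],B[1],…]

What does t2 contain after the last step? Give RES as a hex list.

RES = [0x9b, 0xc2, 0xf7, 0x78, 0xdd, 0x66, 0xa1, 0xdd]

→ t0 |c2|9b|f7|dd|a1|a4|25|a0|
→ t1 |9b|f7|dd|a1|a4|25|a0|c2|
→ t2 |9b|c2|f7|78|dd|66|a1|dd|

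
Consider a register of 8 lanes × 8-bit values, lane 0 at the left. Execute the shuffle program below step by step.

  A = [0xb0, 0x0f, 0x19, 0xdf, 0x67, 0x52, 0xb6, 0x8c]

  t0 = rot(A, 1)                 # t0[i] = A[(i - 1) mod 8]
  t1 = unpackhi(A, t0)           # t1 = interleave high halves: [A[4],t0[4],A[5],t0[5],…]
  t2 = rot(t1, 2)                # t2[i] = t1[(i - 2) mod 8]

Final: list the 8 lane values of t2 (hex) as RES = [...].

RES = [ 0x8c  0xb6  0x67  0xdf  0x52  0x67  0xb6  0x52 ]

  t0: 8c b0 0f 19 df 67 52 b6
  t1: 67 df 52 67 b6 52 8c b6
  t2: 8c b6 67 df 52 67 b6 52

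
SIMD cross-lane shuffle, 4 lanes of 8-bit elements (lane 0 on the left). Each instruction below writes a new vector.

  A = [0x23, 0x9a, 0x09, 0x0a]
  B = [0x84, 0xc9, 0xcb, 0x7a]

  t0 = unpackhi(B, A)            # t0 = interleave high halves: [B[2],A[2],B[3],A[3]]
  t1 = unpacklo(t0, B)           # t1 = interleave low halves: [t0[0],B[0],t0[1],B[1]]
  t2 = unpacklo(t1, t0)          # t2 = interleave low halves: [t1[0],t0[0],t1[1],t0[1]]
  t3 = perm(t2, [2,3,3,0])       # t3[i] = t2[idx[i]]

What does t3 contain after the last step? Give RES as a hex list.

RES = [0x84, 0x09, 0x09, 0xcb]

→ t0 |cb|09|7a|0a|
→ t1 |cb|84|09|c9|
→ t2 |cb|cb|84|09|
→ t3 |84|09|09|cb|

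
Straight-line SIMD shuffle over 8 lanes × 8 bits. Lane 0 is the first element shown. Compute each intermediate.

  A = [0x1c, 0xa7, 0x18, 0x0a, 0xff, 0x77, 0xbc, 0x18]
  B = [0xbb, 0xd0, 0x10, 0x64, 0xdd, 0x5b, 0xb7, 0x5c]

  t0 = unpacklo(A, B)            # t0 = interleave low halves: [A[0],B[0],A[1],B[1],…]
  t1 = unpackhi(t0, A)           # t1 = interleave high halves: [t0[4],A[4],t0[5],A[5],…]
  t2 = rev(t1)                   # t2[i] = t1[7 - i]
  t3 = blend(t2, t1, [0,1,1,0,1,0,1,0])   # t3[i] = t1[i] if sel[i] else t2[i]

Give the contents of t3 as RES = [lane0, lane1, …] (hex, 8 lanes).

RES = [0x18, 0xff, 0x10, 0x0a, 0x0a, 0x10, 0x64, 0x18]

  t0: 1c bb a7 d0 18 10 0a 64
  t1: 18 ff 10 77 0a bc 64 18
  t2: 18 64 bc 0a 77 10 ff 18
  t3: 18 ff 10 0a 0a 10 64 18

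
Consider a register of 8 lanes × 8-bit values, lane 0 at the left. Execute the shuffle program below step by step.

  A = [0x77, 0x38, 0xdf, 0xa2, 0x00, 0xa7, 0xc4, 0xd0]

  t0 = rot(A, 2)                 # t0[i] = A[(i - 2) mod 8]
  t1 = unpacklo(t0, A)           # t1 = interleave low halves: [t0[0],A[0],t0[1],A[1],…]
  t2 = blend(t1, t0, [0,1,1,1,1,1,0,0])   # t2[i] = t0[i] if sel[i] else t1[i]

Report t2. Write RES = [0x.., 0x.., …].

→ t0 |c4|d0|77|38|df|a2|00|a7|
→ t1 |c4|77|d0|38|77|df|38|a2|
→ t2 |c4|d0|77|38|df|a2|38|a2|

RES = [0xc4, 0xd0, 0x77, 0x38, 0xdf, 0xa2, 0x38, 0xa2]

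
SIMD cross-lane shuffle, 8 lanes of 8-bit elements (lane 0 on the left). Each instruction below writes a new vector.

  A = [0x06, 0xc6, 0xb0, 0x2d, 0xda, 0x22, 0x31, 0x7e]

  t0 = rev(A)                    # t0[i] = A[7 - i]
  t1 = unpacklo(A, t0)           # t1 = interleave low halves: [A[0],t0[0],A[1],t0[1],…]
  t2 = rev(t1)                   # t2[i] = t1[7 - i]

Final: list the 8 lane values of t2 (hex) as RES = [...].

RES = [ 0xda  0x2d  0x22  0xb0  0x31  0xc6  0x7e  0x06 ]

  t0: 7e 31 22 da 2d b0 c6 06
  t1: 06 7e c6 31 b0 22 2d da
  t2: da 2d 22 b0 31 c6 7e 06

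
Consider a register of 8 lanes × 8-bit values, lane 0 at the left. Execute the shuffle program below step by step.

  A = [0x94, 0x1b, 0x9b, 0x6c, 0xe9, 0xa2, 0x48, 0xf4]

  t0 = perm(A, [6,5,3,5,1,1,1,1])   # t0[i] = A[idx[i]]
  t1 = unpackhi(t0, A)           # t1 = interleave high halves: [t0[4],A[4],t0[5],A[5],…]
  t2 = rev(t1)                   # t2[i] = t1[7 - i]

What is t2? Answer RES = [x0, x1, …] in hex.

t0 = [0x48, 0xa2, 0x6c, 0xa2, 0x1b, 0x1b, 0x1b, 0x1b]
t1 = [0x1b, 0xe9, 0x1b, 0xa2, 0x1b, 0x48, 0x1b, 0xf4]
t2 = [0xf4, 0x1b, 0x48, 0x1b, 0xa2, 0x1b, 0xe9, 0x1b]

RES = [ 0xf4  0x1b  0x48  0x1b  0xa2  0x1b  0xe9  0x1b ]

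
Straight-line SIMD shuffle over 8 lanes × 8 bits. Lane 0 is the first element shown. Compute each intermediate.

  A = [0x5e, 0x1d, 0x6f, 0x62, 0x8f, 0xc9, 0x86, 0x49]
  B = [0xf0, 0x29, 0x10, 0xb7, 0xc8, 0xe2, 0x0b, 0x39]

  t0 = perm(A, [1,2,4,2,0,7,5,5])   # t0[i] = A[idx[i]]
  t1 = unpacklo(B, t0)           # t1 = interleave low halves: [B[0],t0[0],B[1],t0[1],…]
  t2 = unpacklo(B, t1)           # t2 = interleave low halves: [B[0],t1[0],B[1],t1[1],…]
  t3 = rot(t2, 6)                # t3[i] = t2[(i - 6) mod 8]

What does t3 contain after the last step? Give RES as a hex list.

RES = [0x29, 0x1d, 0x10, 0x29, 0xb7, 0x6f, 0xf0, 0xf0]

  t0: 1d 6f 8f 6f 5e 49 c9 c9
  t1: f0 1d 29 6f 10 8f b7 6f
  t2: f0 f0 29 1d 10 29 b7 6f
  t3: 29 1d 10 29 b7 6f f0 f0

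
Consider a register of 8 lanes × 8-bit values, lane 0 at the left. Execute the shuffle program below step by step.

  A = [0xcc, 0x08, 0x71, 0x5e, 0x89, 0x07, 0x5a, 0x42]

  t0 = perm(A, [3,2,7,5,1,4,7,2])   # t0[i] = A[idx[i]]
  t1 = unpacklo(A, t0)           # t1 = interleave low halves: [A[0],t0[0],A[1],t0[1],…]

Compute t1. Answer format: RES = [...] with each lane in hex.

RES = [ 0xcc  0x5e  0x08  0x71  0x71  0x42  0x5e  0x07 ]

  t0: 5e 71 42 07 08 89 42 71
  t1: cc 5e 08 71 71 42 5e 07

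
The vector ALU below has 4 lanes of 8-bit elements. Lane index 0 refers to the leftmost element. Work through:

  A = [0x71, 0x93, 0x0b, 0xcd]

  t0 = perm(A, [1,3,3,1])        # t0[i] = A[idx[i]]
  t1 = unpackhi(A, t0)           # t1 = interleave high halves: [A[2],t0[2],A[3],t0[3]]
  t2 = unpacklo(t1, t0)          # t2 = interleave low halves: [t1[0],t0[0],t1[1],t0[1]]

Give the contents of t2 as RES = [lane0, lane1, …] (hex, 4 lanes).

t0 = [0x93, 0xcd, 0xcd, 0x93]
t1 = [0x0b, 0xcd, 0xcd, 0x93]
t2 = [0x0b, 0x93, 0xcd, 0xcd]

RES = [0x0b, 0x93, 0xcd, 0xcd]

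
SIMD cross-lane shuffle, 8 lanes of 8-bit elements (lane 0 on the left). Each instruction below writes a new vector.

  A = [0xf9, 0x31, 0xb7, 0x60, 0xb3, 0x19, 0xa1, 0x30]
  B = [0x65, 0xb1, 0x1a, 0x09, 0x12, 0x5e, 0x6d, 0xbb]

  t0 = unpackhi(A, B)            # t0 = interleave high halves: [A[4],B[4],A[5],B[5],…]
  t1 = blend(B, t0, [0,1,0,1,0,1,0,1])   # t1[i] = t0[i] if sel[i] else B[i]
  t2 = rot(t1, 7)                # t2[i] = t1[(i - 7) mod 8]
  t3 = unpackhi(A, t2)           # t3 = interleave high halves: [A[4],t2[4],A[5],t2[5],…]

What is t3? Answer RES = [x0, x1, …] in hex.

t0 = [0xb3, 0x12, 0x19, 0x5e, 0xa1, 0x6d, 0x30, 0xbb]
t1 = [0x65, 0x12, 0x1a, 0x5e, 0x12, 0x6d, 0x6d, 0xbb]
t2 = [0x12, 0x1a, 0x5e, 0x12, 0x6d, 0x6d, 0xbb, 0x65]
t3 = [0xb3, 0x6d, 0x19, 0x6d, 0xa1, 0xbb, 0x30, 0x65]

RES = [ 0xb3  0x6d  0x19  0x6d  0xa1  0xbb  0x30  0x65 ]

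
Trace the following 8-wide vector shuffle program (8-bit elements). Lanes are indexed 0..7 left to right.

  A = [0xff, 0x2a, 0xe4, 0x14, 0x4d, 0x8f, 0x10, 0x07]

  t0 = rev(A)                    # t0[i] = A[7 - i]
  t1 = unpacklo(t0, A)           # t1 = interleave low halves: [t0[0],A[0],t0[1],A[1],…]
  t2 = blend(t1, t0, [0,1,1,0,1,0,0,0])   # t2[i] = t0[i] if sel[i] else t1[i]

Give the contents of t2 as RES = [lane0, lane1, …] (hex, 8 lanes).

→ t0 |07|10|8f|4d|14|e4|2a|ff|
→ t1 |07|ff|10|2a|8f|e4|4d|14|
→ t2 |07|10|8f|2a|14|e4|4d|14|

RES = [0x07, 0x10, 0x8f, 0x2a, 0x14, 0xe4, 0x4d, 0x14]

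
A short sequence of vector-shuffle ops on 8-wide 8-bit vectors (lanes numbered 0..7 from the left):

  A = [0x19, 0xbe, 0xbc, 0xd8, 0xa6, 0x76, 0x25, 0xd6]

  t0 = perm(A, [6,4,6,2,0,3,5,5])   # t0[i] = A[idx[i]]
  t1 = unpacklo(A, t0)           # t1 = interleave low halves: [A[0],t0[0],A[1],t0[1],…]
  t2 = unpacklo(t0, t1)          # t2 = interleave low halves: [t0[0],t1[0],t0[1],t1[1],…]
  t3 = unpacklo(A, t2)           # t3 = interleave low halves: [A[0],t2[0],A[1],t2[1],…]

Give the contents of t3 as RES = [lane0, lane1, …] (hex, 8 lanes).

RES = [ 0x19  0x25  0xbe  0x19  0xbc  0xa6  0xd8  0x25 ]

→ t0 |25|a6|25|bc|19|d8|76|76|
→ t1 |19|25|be|a6|bc|25|d8|bc|
→ t2 |25|19|a6|25|25|be|bc|a6|
→ t3 |19|25|be|19|bc|a6|d8|25|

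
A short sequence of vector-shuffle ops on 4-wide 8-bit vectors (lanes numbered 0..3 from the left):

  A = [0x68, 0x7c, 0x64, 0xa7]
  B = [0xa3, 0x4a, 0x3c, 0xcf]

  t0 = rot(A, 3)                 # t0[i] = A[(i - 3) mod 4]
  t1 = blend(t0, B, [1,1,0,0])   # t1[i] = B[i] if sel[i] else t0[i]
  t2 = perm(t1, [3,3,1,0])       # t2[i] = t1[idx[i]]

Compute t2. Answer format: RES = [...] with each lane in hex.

RES = [ 0x68  0x68  0x4a  0xa3 ]

  t0: 7c 64 a7 68
  t1: a3 4a a7 68
  t2: 68 68 4a a3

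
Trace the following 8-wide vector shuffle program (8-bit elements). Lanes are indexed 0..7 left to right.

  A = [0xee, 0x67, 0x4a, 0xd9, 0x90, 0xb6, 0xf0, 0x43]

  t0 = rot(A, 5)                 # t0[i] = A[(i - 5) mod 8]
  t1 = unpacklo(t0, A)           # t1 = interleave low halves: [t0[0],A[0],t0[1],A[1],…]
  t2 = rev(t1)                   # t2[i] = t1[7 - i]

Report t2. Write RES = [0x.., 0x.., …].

RES = [ 0xd9  0xf0  0x4a  0xb6  0x67  0x90  0xee  0xd9 ]

  t0: d9 90 b6 f0 43 ee 67 4a
  t1: d9 ee 90 67 b6 4a f0 d9
  t2: d9 f0 4a b6 67 90 ee d9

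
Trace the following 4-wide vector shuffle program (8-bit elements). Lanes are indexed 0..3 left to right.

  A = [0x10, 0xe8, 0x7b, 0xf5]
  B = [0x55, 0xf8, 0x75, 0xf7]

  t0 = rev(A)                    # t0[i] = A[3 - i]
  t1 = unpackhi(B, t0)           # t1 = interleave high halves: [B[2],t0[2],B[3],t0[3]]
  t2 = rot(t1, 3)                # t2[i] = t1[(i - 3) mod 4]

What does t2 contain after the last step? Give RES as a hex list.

  t0: f5 7b e8 10
  t1: 75 e8 f7 10
  t2: e8 f7 10 75

RES = [0xe8, 0xf7, 0x10, 0x75]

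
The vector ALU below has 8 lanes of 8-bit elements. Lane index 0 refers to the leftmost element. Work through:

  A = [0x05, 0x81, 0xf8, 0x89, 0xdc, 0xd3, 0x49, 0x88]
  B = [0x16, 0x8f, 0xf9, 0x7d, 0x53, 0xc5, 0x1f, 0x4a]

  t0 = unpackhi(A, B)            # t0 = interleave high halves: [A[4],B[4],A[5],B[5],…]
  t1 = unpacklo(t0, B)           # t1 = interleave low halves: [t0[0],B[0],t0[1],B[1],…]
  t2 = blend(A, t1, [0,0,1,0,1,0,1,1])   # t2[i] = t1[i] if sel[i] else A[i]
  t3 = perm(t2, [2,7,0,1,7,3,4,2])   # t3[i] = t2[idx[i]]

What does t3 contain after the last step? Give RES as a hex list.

RES = [0x53, 0x7d, 0x05, 0x81, 0x7d, 0x89, 0xd3, 0x53]

  t0: dc 53 d3 c5 49 1f 88 4a
  t1: dc 16 53 8f d3 f9 c5 7d
  t2: 05 81 53 89 d3 d3 c5 7d
  t3: 53 7d 05 81 7d 89 d3 53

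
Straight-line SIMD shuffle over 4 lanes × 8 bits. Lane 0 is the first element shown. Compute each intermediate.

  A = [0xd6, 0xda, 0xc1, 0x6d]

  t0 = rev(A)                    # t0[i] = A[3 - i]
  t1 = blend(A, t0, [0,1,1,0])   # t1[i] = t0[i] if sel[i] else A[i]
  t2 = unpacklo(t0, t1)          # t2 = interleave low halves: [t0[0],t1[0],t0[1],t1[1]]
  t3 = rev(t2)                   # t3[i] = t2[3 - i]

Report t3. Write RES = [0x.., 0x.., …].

→ t0 |6d|c1|da|d6|
→ t1 |d6|c1|da|6d|
→ t2 |6d|d6|c1|c1|
→ t3 |c1|c1|d6|6d|

RES = [ 0xc1  0xc1  0xd6  0x6d ]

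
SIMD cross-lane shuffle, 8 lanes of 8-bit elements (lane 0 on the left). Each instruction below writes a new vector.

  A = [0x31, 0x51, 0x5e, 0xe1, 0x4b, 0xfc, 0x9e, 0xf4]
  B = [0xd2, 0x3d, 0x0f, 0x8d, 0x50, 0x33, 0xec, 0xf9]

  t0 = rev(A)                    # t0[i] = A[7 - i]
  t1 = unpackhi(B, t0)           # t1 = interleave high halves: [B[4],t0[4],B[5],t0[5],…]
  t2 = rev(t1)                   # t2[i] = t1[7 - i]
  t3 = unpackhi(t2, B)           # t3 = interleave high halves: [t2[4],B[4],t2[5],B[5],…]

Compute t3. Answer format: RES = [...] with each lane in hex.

RES = [ 0x5e  0x50  0x33  0x33  0xe1  0xec  0x50  0xf9 ]

t0 = [0xf4, 0x9e, 0xfc, 0x4b, 0xe1, 0x5e, 0x51, 0x31]
t1 = [0x50, 0xe1, 0x33, 0x5e, 0xec, 0x51, 0xf9, 0x31]
t2 = [0x31, 0xf9, 0x51, 0xec, 0x5e, 0x33, 0xe1, 0x50]
t3 = [0x5e, 0x50, 0x33, 0x33, 0xe1, 0xec, 0x50, 0xf9]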